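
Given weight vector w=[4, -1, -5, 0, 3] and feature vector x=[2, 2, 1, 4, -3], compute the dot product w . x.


Element-wise products:
4 * 2 = 8
-1 * 2 = -2
-5 * 1 = -5
0 * 4 = 0
3 * -3 = -9
Sum = 8 + -2 + -5 + 0 + -9
= -8

-8


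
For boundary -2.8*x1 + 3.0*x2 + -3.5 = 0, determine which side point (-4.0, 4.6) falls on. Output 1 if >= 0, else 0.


Compute -2.8 * -4.0 + 3.0 * 4.6 + -3.5
= 11.2 + 13.8 + -3.5
= 21.5
Since 21.5 >= 0, the point is on the positive side.

1


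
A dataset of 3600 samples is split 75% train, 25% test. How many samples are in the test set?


Train samples = 3600 * 75% = 2700
Test samples = 3600 - 2700
= 900

900


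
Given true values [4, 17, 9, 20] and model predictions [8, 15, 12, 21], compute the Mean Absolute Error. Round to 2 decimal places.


Absolute errors: [4, 2, 3, 1]
Sum of absolute errors = 10
MAE = 10 / 4 = 2.50

2.50


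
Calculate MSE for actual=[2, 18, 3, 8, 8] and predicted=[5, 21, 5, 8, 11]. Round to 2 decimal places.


Differences: [-3, -3, -2, 0, -3]
Squared errors: [9, 9, 4, 0, 9]
Sum of squared errors = 31
MSE = 31 / 5 = 6.20

6.20


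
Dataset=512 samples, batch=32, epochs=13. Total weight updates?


Iterations per epoch = 512 / 32 = 16
Total updates = iterations_per_epoch * epochs
= 16 * 13
= 208

208


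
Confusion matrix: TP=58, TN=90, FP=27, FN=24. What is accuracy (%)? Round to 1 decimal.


Accuracy = (TP + TN) / (TP + TN + FP + FN) * 100
= (58 + 90) / (58 + 90 + 27 + 24)
= 148 / 199
= 0.7437
= 74.4%

74.4


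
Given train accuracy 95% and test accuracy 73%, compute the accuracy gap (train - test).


Gap = train_accuracy - test_accuracy
= 95 - 73
= 22%
This large gap strongly indicates overfitting.

22


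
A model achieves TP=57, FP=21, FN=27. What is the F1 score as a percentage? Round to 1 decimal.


Precision = TP / (TP + FP) = 57 / 78 = 0.7308
Recall = TP / (TP + FN) = 57 / 84 = 0.6786
F1 = 2 * P * R / (P + R)
= 2 * 0.7308 * 0.6786 / (0.7308 + 0.6786)
= 0.9918 / 1.4093
= 0.7037
As percentage: 70.4%

70.4


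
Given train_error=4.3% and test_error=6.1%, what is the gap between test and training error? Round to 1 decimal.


Generalization gap = test_error - train_error
= 6.1 - 4.3
= 1.8%
A small gap suggests good generalization.

1.8


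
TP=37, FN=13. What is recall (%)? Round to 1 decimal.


Recall = TP / (TP + FN) * 100
= 37 / (37 + 13)
= 37 / 50
= 0.74
= 74.0%

74.0


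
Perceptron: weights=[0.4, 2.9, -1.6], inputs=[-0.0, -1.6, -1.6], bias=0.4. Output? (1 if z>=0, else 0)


z = w . x + b
= 0.4*-0.0 + 2.9*-1.6 + -1.6*-1.6 + 0.4
= -0.0 + -4.64 + 2.56 + 0.4
= -2.08 + 0.4
= -1.68
Since z = -1.68 < 0, output = 0

0


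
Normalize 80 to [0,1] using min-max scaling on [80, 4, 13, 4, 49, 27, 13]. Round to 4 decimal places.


Min = 4, Max = 80
Range = 80 - 4 = 76
Scaled = (x - min) / (max - min)
= (80 - 4) / 76
= 76 / 76
= 1.0000

1.0000


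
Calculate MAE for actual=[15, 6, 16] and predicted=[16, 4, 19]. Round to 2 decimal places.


Absolute errors: [1, 2, 3]
Sum of absolute errors = 6
MAE = 6 / 3 = 2.00

2.00


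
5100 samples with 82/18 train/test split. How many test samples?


Train samples = 5100 * 82% = 4182
Test samples = 5100 - 4182
= 918

918


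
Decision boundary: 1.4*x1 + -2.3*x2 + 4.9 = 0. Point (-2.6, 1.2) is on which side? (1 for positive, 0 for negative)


Compute 1.4 * -2.6 + -2.3 * 1.2 + 4.9
= -3.64 + -2.76 + 4.9
= -1.5
Since -1.5 < 0, the point is on the negative side.

0


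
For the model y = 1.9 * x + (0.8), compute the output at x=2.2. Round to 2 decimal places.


y = 1.9 * 2.2 + (0.8)
= 4.18 + (0.8)
= 4.98

4.98


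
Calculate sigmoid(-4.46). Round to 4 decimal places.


sigmoid(z) = 1 / (1 + exp(-z))
exp(-(-4.46)) = exp(4.46) = 86.4875
1 + 86.4875 = 87.4875
1 / 87.4875 = 0.0114

0.0114


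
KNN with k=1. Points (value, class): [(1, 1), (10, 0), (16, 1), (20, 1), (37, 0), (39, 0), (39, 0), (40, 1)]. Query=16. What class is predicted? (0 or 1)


Distances from query 16:
Point 16 (class 1): distance = 0
K=1 nearest neighbors: classes = [1]
Votes for class 1: 1 / 1
Majority vote => class 1

1


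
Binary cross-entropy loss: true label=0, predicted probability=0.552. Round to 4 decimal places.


For y=0: Loss = -log(1-p)
= -log(1 - 0.552)
= -log(0.448)
= -(-0.803)
= 0.8030

0.8030


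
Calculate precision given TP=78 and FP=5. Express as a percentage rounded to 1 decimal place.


Precision = TP / (TP + FP) * 100
= 78 / (78 + 5)
= 78 / 83
= 0.9398
= 94.0%

94.0


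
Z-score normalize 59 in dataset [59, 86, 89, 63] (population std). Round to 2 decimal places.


Mean = (59 + 86 + 89 + 63) / 4 = 74.25
Variance = sum((x_i - mean)^2) / n = 178.6875
Std = sqrt(178.6875) = 13.3674
Z = (x - mean) / std
= (59 - 74.25) / 13.3674
= -15.25 / 13.3674
= -1.14

-1.14


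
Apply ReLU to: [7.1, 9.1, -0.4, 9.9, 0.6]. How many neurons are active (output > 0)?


ReLU(x) = max(0, x) for each element:
ReLU(7.1) = 7.1
ReLU(9.1) = 9.1
ReLU(-0.4) = 0
ReLU(9.9) = 9.9
ReLU(0.6) = 0.6
Active neurons (>0): 4

4


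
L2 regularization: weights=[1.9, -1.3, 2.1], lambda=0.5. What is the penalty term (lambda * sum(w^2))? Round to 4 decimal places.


Squaring each weight:
1.9^2 = 3.61
(-1.3)^2 = 1.69
2.1^2 = 4.41
Sum of squares = 9.71
Penalty = 0.5 * 9.71 = 4.8550

4.8550


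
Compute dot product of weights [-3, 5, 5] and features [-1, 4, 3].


Element-wise products:
-3 * -1 = 3
5 * 4 = 20
5 * 3 = 15
Sum = 3 + 20 + 15
= 38

38


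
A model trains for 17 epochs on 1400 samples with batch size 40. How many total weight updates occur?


Iterations per epoch = 1400 / 40 = 35
Total updates = iterations_per_epoch * epochs
= 35 * 17
= 595

595


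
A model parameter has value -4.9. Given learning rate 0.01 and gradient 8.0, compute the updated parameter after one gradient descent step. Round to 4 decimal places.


w_new = w_old - lr * gradient
= -4.9 - 0.01 * 8.0
= -4.9 - (0.08)
= -4.9800

-4.9800


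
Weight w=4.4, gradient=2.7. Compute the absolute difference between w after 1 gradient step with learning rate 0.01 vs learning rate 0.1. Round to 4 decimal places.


With lr=0.01: w_new = 4.4 - 0.01 * 2.7 = 4.373
With lr=0.1: w_new = 4.4 - 0.1 * 2.7 = 4.13
Absolute difference = |4.373 - 4.13|
= 0.2430

0.2430


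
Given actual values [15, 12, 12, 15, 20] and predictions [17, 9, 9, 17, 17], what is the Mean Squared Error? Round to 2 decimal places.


Differences: [-2, 3, 3, -2, 3]
Squared errors: [4, 9, 9, 4, 9]
Sum of squared errors = 35
MSE = 35 / 5 = 7.00

7.00


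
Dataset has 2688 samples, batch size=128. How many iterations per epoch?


Iterations per epoch = dataset_size / batch_size
= 2688 / 128
= 21

21


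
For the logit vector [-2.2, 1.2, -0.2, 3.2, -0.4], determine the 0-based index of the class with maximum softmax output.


Softmax is a monotonic transformation, so it preserves the argmax.
We need to find the index of the maximum logit.
Index 0: -2.2
Index 1: 1.2
Index 2: -0.2
Index 3: 3.2
Index 4: -0.4
Maximum logit = 3.2 at index 3

3


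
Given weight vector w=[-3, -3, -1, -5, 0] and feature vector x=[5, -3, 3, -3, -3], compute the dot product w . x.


Element-wise products:
-3 * 5 = -15
-3 * -3 = 9
-1 * 3 = -3
-5 * -3 = 15
0 * -3 = 0
Sum = -15 + 9 + -3 + 15 + 0
= 6

6


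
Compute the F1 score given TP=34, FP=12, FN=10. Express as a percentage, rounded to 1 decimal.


Precision = TP / (TP + FP) = 34 / 46 = 0.7391
Recall = TP / (TP + FN) = 34 / 44 = 0.7727
F1 = 2 * P * R / (P + R)
= 2 * 0.7391 * 0.7727 / (0.7391 + 0.7727)
= 1.1423 / 1.5119
= 0.7556
As percentage: 75.6%

75.6


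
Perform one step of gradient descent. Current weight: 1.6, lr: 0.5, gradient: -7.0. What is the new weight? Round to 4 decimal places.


w_new = w_old - lr * gradient
= 1.6 - 0.5 * -7.0
= 1.6 - (-3.5)
= 5.1000

5.1000


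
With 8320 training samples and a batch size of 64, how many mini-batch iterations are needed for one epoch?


Iterations per epoch = dataset_size / batch_size
= 8320 / 64
= 130

130


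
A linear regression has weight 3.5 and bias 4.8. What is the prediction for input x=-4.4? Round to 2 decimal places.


y = 3.5 * -4.4 + (4.8)
= -15.4 + (4.8)
= -10.60

-10.60


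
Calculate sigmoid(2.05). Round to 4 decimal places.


sigmoid(z) = 1 / (1 + exp(-z))
exp(-(2.05)) = exp(-2.05) = 0.1287
1 + 0.1287 = 1.1287
1 / 1.1287 = 0.8859

0.8859


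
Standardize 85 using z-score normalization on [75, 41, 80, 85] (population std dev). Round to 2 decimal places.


Mean = (75 + 41 + 80 + 85) / 4 = 70.25
Variance = sum((x_i - mean)^2) / n = 297.6875
Std = sqrt(297.6875) = 17.2536
Z = (x - mean) / std
= (85 - 70.25) / 17.2536
= 14.75 / 17.2536
= 0.85

0.85


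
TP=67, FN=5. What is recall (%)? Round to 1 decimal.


Recall = TP / (TP + FN) * 100
= 67 / (67 + 5)
= 67 / 72
= 0.9306
= 93.1%

93.1


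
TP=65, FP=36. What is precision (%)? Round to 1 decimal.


Precision = TP / (TP + FP) * 100
= 65 / (65 + 36)
= 65 / 101
= 0.6436
= 64.4%

64.4


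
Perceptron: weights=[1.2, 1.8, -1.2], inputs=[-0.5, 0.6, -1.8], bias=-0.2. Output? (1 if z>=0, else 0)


z = w . x + b
= 1.2*-0.5 + 1.8*0.6 + -1.2*-1.8 + -0.2
= -0.6 + 1.08 + 2.16 + -0.2
= 2.64 + -0.2
= 2.44
Since z = 2.44 >= 0, output = 1

1


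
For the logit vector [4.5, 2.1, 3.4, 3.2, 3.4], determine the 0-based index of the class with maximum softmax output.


Softmax is a monotonic transformation, so it preserves the argmax.
We need to find the index of the maximum logit.
Index 0: 4.5
Index 1: 2.1
Index 2: 3.4
Index 3: 3.2
Index 4: 3.4
Maximum logit = 4.5 at index 0

0


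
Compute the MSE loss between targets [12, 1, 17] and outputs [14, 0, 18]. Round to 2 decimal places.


Differences: [-2, 1, -1]
Squared errors: [4, 1, 1]
Sum of squared errors = 6
MSE = 6 / 3 = 2.00

2.00


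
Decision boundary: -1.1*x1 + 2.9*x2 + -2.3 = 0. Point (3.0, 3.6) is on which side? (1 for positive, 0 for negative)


Compute -1.1 * 3.0 + 2.9 * 3.6 + -2.3
= -3.3 + 10.44 + -2.3
= 4.84
Since 4.84 >= 0, the point is on the positive side.

1


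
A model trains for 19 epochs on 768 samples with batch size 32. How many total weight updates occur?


Iterations per epoch = 768 / 32 = 24
Total updates = iterations_per_epoch * epochs
= 24 * 19
= 456

456


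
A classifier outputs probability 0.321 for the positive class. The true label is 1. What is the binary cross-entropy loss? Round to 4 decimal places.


For y=1: Loss = -log(p)
= -log(0.321)
= -(-1.1363)
= 1.1363

1.1363


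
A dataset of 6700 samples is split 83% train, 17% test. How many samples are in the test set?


Train samples = 6700 * 83% = 5561
Test samples = 6700 - 5561
= 1139

1139


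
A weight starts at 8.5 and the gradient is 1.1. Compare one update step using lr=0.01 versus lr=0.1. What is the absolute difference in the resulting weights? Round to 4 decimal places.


With lr=0.01: w_new = 8.5 - 0.01 * 1.1 = 8.489
With lr=0.1: w_new = 8.5 - 0.1 * 1.1 = 8.39
Absolute difference = |8.489 - 8.39|
= 0.0990

0.0990


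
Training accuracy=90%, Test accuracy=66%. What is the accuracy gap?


Gap = train_accuracy - test_accuracy
= 90 - 66
= 24%
This large gap strongly indicates overfitting.

24


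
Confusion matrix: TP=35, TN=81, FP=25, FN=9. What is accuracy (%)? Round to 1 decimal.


Accuracy = (TP + TN) / (TP + TN + FP + FN) * 100
= (35 + 81) / (35 + 81 + 25 + 9)
= 116 / 150
= 0.7733
= 77.3%

77.3


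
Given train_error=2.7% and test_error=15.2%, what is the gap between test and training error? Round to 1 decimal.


Generalization gap = test_error - train_error
= 15.2 - 2.7
= 12.5%
A large gap suggests overfitting.

12.5


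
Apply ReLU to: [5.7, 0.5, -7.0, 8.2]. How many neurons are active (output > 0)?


ReLU(x) = max(0, x) for each element:
ReLU(5.7) = 5.7
ReLU(0.5) = 0.5
ReLU(-7.0) = 0
ReLU(8.2) = 8.2
Active neurons (>0): 3

3


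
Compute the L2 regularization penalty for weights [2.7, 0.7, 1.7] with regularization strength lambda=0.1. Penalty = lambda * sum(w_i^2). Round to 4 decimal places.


Squaring each weight:
2.7^2 = 7.29
0.7^2 = 0.49
1.7^2 = 2.89
Sum of squares = 10.67
Penalty = 0.1 * 10.67 = 1.0670

1.0670


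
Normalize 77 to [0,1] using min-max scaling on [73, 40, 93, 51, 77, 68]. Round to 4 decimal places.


Min = 40, Max = 93
Range = 93 - 40 = 53
Scaled = (x - min) / (max - min)
= (77 - 40) / 53
= 37 / 53
= 0.6981

0.6981


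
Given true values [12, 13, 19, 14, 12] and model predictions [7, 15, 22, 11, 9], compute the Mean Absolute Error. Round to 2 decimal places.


Absolute errors: [5, 2, 3, 3, 3]
Sum of absolute errors = 16
MAE = 16 / 5 = 3.20

3.20


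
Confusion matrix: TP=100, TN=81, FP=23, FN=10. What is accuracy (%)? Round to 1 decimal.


Accuracy = (TP + TN) / (TP + TN + FP + FN) * 100
= (100 + 81) / (100 + 81 + 23 + 10)
= 181 / 214
= 0.8458
= 84.6%

84.6


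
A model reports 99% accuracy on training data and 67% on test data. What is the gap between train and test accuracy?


Gap = train_accuracy - test_accuracy
= 99 - 67
= 32%
This large gap strongly indicates overfitting.

32


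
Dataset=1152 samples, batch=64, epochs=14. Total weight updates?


Iterations per epoch = 1152 / 64 = 18
Total updates = iterations_per_epoch * epochs
= 18 * 14
= 252

252


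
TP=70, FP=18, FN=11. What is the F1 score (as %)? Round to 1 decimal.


Precision = TP / (TP + FP) = 70 / 88 = 0.7955
Recall = TP / (TP + FN) = 70 / 81 = 0.8642
F1 = 2 * P * R / (P + R)
= 2 * 0.7955 * 0.8642 / (0.7955 + 0.8642)
= 1.3749 / 1.6597
= 0.8284
As percentage: 82.8%

82.8


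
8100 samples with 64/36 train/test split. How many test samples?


Train samples = 8100 * 64% = 5184
Test samples = 8100 - 5184
= 2916

2916


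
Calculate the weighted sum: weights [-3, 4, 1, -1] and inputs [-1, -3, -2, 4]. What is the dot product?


Element-wise products:
-3 * -1 = 3
4 * -3 = -12
1 * -2 = -2
-1 * 4 = -4
Sum = 3 + -12 + -2 + -4
= -15

-15


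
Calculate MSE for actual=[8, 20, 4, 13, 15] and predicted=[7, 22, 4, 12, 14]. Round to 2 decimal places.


Differences: [1, -2, 0, 1, 1]
Squared errors: [1, 4, 0, 1, 1]
Sum of squared errors = 7
MSE = 7 / 5 = 1.40

1.40


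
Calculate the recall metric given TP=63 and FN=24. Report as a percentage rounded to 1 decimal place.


Recall = TP / (TP + FN) * 100
= 63 / (63 + 24)
= 63 / 87
= 0.7241
= 72.4%

72.4


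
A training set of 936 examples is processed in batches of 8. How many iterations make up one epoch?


Iterations per epoch = dataset_size / batch_size
= 936 / 8
= 117

117


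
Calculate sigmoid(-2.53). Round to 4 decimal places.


sigmoid(z) = 1 / (1 + exp(-z))
exp(-(-2.53)) = exp(2.53) = 12.5535
1 + 12.5535 = 13.5535
1 / 13.5535 = 0.0738

0.0738


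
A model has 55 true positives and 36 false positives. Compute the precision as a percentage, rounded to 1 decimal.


Precision = TP / (TP + FP) * 100
= 55 / (55 + 36)
= 55 / 91
= 0.6044
= 60.4%

60.4


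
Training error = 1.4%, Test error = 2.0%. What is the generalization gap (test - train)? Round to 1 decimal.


Generalization gap = test_error - train_error
= 2.0 - 1.4
= 0.6%
A small gap suggests good generalization.

0.6


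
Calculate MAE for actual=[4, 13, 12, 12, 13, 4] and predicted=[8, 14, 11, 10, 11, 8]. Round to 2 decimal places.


Absolute errors: [4, 1, 1, 2, 2, 4]
Sum of absolute errors = 14
MAE = 14 / 6 = 2.33

2.33


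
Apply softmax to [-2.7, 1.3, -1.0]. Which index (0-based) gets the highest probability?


Softmax is a monotonic transformation, so it preserves the argmax.
We need to find the index of the maximum logit.
Index 0: -2.7
Index 1: 1.3
Index 2: -1.0
Maximum logit = 1.3 at index 1

1


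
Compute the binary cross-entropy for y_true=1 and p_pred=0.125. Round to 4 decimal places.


For y=1: Loss = -log(p)
= -log(0.125)
= -(-2.0794)
= 2.0794

2.0794


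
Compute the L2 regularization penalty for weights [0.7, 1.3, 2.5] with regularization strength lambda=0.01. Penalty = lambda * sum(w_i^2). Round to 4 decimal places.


Squaring each weight:
0.7^2 = 0.49
1.3^2 = 1.69
2.5^2 = 6.25
Sum of squares = 8.43
Penalty = 0.01 * 8.43 = 0.0843

0.0843


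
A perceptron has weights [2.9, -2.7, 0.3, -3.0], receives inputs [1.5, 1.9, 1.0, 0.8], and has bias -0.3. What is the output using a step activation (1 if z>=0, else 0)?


z = w . x + b
= 2.9*1.5 + -2.7*1.9 + 0.3*1.0 + -3.0*0.8 + -0.3
= 4.35 + -5.13 + 0.3 + -2.4 + -0.3
= -2.88 + -0.3
= -3.18
Since z = -3.18 < 0, output = 0

0


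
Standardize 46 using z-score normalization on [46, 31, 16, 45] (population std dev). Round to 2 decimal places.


Mean = (46 + 31 + 16 + 45) / 4 = 34.5
Variance = sum((x_i - mean)^2) / n = 149.25
Std = sqrt(149.25) = 12.2168
Z = (x - mean) / std
= (46 - 34.5) / 12.2168
= 11.5 / 12.2168
= 0.94

0.94


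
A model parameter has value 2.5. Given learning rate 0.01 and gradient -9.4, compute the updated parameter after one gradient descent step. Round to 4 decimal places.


w_new = w_old - lr * gradient
= 2.5 - 0.01 * -9.4
= 2.5 - (-0.094)
= 2.5940

2.5940


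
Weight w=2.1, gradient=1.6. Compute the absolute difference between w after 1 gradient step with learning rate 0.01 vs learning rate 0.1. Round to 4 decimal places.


With lr=0.01: w_new = 2.1 - 0.01 * 1.6 = 2.084
With lr=0.1: w_new = 2.1 - 0.1 * 1.6 = 1.94
Absolute difference = |2.084 - 1.94|
= 0.1440

0.1440


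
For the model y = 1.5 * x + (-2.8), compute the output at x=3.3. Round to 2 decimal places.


y = 1.5 * 3.3 + (-2.8)
= 4.95 + (-2.8)
= 2.15

2.15


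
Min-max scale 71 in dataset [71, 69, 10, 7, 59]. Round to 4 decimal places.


Min = 7, Max = 71
Range = 71 - 7 = 64
Scaled = (x - min) / (max - min)
= (71 - 7) / 64
= 64 / 64
= 1.0000

1.0000


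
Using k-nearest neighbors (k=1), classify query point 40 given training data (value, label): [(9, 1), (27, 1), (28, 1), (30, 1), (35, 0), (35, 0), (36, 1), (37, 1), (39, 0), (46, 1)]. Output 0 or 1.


Distances from query 40:
Point 39 (class 0): distance = 1
K=1 nearest neighbors: classes = [0]
Votes for class 1: 0 / 1
Majority vote => class 0

0


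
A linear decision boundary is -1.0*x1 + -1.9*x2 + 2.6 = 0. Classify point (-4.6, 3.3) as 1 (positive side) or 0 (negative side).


Compute -1.0 * -4.6 + -1.9 * 3.3 + 2.6
= 4.6 + -6.27 + 2.6
= 0.93
Since 0.93 >= 0, the point is on the positive side.

1


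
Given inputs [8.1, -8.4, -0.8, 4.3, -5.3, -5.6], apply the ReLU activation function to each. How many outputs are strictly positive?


ReLU(x) = max(0, x) for each element:
ReLU(8.1) = 8.1
ReLU(-8.4) = 0
ReLU(-0.8) = 0
ReLU(4.3) = 4.3
ReLU(-5.3) = 0
ReLU(-5.6) = 0
Active neurons (>0): 2

2


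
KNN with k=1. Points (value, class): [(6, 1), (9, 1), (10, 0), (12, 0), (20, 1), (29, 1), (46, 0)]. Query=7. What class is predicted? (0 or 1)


Distances from query 7:
Point 6 (class 1): distance = 1
K=1 nearest neighbors: classes = [1]
Votes for class 1: 1 / 1
Majority vote => class 1

1


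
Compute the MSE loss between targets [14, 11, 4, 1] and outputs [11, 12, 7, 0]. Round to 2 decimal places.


Differences: [3, -1, -3, 1]
Squared errors: [9, 1, 9, 1]
Sum of squared errors = 20
MSE = 20 / 4 = 5.00

5.00


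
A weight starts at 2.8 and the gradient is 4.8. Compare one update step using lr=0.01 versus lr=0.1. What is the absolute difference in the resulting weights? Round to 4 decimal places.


With lr=0.01: w_new = 2.8 - 0.01 * 4.8 = 2.752
With lr=0.1: w_new = 2.8 - 0.1 * 4.8 = 2.32
Absolute difference = |2.752 - 2.32|
= 0.4320

0.4320


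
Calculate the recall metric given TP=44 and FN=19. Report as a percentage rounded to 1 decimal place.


Recall = TP / (TP + FN) * 100
= 44 / (44 + 19)
= 44 / 63
= 0.6984
= 69.8%

69.8


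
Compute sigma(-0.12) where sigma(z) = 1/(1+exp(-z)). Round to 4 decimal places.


sigmoid(z) = 1 / (1 + exp(-z))
exp(-(-0.12)) = exp(0.12) = 1.1275
1 + 1.1275 = 2.1275
1 / 2.1275 = 0.4700

0.4700


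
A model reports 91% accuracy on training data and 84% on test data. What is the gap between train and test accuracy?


Gap = train_accuracy - test_accuracy
= 91 - 84
= 7%
This moderate gap may indicate mild overfitting.

7


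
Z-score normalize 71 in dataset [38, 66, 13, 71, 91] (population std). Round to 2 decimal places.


Mean = (38 + 66 + 13 + 71 + 91) / 5 = 55.8
Variance = sum((x_i - mean)^2) / n = 744.56
Std = sqrt(744.56) = 27.2866
Z = (x - mean) / std
= (71 - 55.8) / 27.2866
= 15.2 / 27.2866
= 0.56

0.56


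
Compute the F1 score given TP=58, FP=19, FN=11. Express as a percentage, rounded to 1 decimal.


Precision = TP / (TP + FP) = 58 / 77 = 0.7532
Recall = TP / (TP + FN) = 58 / 69 = 0.8406
F1 = 2 * P * R / (P + R)
= 2 * 0.7532 * 0.8406 / (0.7532 + 0.8406)
= 1.2663 / 1.5938
= 0.7945
As percentage: 79.5%

79.5


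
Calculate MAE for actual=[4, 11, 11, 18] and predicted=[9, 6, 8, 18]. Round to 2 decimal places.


Absolute errors: [5, 5, 3, 0]
Sum of absolute errors = 13
MAE = 13 / 4 = 3.25

3.25


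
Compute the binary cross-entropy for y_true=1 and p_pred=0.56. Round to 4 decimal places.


For y=1: Loss = -log(p)
= -log(0.56)
= -(-0.5798)
= 0.5798

0.5798


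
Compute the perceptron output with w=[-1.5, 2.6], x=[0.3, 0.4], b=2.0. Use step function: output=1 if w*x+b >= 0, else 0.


z = w . x + b
= -1.5*0.3 + 2.6*0.4 + 2.0
= -0.45 + 1.04 + 2.0
= 0.59 + 2.0
= 2.59
Since z = 2.59 >= 0, output = 1

1


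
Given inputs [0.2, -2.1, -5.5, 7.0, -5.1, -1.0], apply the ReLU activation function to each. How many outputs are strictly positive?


ReLU(x) = max(0, x) for each element:
ReLU(0.2) = 0.2
ReLU(-2.1) = 0
ReLU(-5.5) = 0
ReLU(7.0) = 7.0
ReLU(-5.1) = 0
ReLU(-1.0) = 0
Active neurons (>0): 2

2


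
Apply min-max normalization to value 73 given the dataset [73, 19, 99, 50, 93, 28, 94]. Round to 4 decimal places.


Min = 19, Max = 99
Range = 99 - 19 = 80
Scaled = (x - min) / (max - min)
= (73 - 19) / 80
= 54 / 80
= 0.6750

0.6750


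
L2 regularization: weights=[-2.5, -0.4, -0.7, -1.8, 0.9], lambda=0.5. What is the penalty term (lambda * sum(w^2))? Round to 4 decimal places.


Squaring each weight:
(-2.5)^2 = 6.25
(-0.4)^2 = 0.16
(-0.7)^2 = 0.49
(-1.8)^2 = 3.24
0.9^2 = 0.81
Sum of squares = 10.95
Penalty = 0.5 * 10.95 = 5.4750

5.4750


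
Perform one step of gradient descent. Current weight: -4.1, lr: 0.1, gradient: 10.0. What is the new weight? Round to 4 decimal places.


w_new = w_old - lr * gradient
= -4.1 - 0.1 * 10.0
= -4.1 - (1.0)
= -5.1000

-5.1000


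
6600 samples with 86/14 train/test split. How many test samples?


Train samples = 6600 * 86% = 5676
Test samples = 6600 - 5676
= 924

924


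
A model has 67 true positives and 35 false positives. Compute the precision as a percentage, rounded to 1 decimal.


Precision = TP / (TP + FP) * 100
= 67 / (67 + 35)
= 67 / 102
= 0.6569
= 65.7%

65.7


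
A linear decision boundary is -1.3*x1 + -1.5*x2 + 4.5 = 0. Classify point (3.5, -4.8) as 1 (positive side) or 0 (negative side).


Compute -1.3 * 3.5 + -1.5 * -4.8 + 4.5
= -4.55 + 7.2 + 4.5
= 7.15
Since 7.15 >= 0, the point is on the positive side.

1


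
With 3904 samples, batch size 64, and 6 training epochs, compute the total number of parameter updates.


Iterations per epoch = 3904 / 64 = 61
Total updates = iterations_per_epoch * epochs
= 61 * 6
= 366

366


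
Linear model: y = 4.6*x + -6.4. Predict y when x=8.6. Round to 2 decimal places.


y = 4.6 * 8.6 + (-6.4)
= 39.56 + (-6.4)
= 33.16

33.16


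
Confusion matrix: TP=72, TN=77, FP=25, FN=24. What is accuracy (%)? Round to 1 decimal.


Accuracy = (TP + TN) / (TP + TN + FP + FN) * 100
= (72 + 77) / (72 + 77 + 25 + 24)
= 149 / 198
= 0.7525
= 75.3%

75.3


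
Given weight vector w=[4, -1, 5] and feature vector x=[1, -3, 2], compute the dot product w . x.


Element-wise products:
4 * 1 = 4
-1 * -3 = 3
5 * 2 = 10
Sum = 4 + 3 + 10
= 17

17


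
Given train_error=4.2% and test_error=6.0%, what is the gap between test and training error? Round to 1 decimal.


Generalization gap = test_error - train_error
= 6.0 - 4.2
= 1.8%
A small gap suggests good generalization.

1.8


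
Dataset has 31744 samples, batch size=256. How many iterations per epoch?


Iterations per epoch = dataset_size / batch_size
= 31744 / 256
= 124

124


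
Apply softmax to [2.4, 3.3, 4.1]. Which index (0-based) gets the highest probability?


Softmax is a monotonic transformation, so it preserves the argmax.
We need to find the index of the maximum logit.
Index 0: 2.4
Index 1: 3.3
Index 2: 4.1
Maximum logit = 4.1 at index 2

2


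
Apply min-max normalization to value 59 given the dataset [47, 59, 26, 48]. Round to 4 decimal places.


Min = 26, Max = 59
Range = 59 - 26 = 33
Scaled = (x - min) / (max - min)
= (59 - 26) / 33
= 33 / 33
= 1.0000

1.0000


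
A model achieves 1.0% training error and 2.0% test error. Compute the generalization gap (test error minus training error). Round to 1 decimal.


Generalization gap = test_error - train_error
= 2.0 - 1.0
= 1.0%
A small gap suggests good generalization.

1.0


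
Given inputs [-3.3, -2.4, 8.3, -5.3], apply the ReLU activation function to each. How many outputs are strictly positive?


ReLU(x) = max(0, x) for each element:
ReLU(-3.3) = 0
ReLU(-2.4) = 0
ReLU(8.3) = 8.3
ReLU(-5.3) = 0
Active neurons (>0): 1

1


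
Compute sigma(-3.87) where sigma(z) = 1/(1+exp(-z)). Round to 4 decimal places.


sigmoid(z) = 1 / (1 + exp(-z))
exp(-(-3.87)) = exp(3.87) = 47.9424
1 + 47.9424 = 48.9424
1 / 48.9424 = 0.0204

0.0204


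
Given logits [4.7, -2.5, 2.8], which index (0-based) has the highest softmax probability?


Softmax is a monotonic transformation, so it preserves the argmax.
We need to find the index of the maximum logit.
Index 0: 4.7
Index 1: -2.5
Index 2: 2.8
Maximum logit = 4.7 at index 0

0


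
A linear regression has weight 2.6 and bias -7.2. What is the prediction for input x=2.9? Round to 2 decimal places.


y = 2.6 * 2.9 + (-7.2)
= 7.54 + (-7.2)
= 0.34

0.34


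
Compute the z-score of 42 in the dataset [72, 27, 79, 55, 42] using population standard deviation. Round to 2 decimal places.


Mean = (72 + 27 + 79 + 55 + 42) / 5 = 55.0
Variance = sum((x_i - mean)^2) / n = 363.6
Std = sqrt(363.6) = 19.0683
Z = (x - mean) / std
= (42 - 55.0) / 19.0683
= -13.0 / 19.0683
= -0.68

-0.68


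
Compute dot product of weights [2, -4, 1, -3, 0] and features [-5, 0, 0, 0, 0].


Element-wise products:
2 * -5 = -10
-4 * 0 = 0
1 * 0 = 0
-3 * 0 = 0
0 * 0 = 0
Sum = -10 + 0 + 0 + 0 + 0
= -10

-10


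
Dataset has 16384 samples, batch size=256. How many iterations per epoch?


Iterations per epoch = dataset_size / batch_size
= 16384 / 256
= 64

64


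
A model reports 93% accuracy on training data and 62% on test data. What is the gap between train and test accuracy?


Gap = train_accuracy - test_accuracy
= 93 - 62
= 31%
This large gap strongly indicates overfitting.

31


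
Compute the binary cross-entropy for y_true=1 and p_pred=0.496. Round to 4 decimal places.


For y=1: Loss = -log(p)
= -log(0.496)
= -(-0.7012)
= 0.7012

0.7012


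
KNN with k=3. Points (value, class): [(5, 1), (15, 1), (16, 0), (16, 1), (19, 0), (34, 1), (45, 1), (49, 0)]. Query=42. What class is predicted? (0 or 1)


Distances from query 42:
Point 45 (class 1): distance = 3
Point 49 (class 0): distance = 7
Point 34 (class 1): distance = 8
K=3 nearest neighbors: classes = [1, 0, 1]
Votes for class 1: 2 / 3
Majority vote => class 1

1


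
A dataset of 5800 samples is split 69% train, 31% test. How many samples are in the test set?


Train samples = 5800 * 69% = 4002
Test samples = 5800 - 4002
= 1798

1798


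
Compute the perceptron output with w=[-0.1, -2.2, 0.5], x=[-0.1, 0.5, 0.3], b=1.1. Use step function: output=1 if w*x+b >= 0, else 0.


z = w . x + b
= -0.1*-0.1 + -2.2*0.5 + 0.5*0.3 + 1.1
= 0.01 + -1.1 + 0.15 + 1.1
= -0.94 + 1.1
= 0.16
Since z = 0.16 >= 0, output = 1

1


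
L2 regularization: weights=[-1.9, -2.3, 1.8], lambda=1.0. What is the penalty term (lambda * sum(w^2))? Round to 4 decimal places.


Squaring each weight:
(-1.9)^2 = 3.61
(-2.3)^2 = 5.29
1.8^2 = 3.24
Sum of squares = 12.14
Penalty = 1.0 * 12.14 = 12.1400

12.1400


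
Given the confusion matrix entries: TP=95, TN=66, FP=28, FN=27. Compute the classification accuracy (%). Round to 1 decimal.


Accuracy = (TP + TN) / (TP + TN + FP + FN) * 100
= (95 + 66) / (95 + 66 + 28 + 27)
= 161 / 216
= 0.7454
= 74.5%

74.5


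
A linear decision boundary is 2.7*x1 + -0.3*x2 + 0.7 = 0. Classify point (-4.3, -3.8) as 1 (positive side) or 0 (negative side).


Compute 2.7 * -4.3 + -0.3 * -3.8 + 0.7
= -11.61 + 1.14 + 0.7
= -9.77
Since -9.77 < 0, the point is on the negative side.

0


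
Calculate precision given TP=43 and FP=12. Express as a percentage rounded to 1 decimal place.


Precision = TP / (TP + FP) * 100
= 43 / (43 + 12)
= 43 / 55
= 0.7818
= 78.2%

78.2


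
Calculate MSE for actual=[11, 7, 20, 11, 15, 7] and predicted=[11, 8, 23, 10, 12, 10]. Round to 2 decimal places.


Differences: [0, -1, -3, 1, 3, -3]
Squared errors: [0, 1, 9, 1, 9, 9]
Sum of squared errors = 29
MSE = 29 / 6 = 4.83

4.83


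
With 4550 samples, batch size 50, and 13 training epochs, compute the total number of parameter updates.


Iterations per epoch = 4550 / 50 = 91
Total updates = iterations_per_epoch * epochs
= 91 * 13
= 1183

1183


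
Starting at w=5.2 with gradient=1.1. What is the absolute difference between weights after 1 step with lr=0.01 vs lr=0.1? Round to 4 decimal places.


With lr=0.01: w_new = 5.2 - 0.01 * 1.1 = 5.189
With lr=0.1: w_new = 5.2 - 0.1 * 1.1 = 5.09
Absolute difference = |5.189 - 5.09|
= 0.0990

0.0990


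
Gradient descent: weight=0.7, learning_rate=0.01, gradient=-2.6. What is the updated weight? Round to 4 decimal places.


w_new = w_old - lr * gradient
= 0.7 - 0.01 * -2.6
= 0.7 - (-0.026)
= 0.7260

0.7260


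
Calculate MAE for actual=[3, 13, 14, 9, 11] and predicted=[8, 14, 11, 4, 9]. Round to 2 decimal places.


Absolute errors: [5, 1, 3, 5, 2]
Sum of absolute errors = 16
MAE = 16 / 5 = 3.20

3.20


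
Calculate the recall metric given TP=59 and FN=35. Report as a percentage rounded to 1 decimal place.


Recall = TP / (TP + FN) * 100
= 59 / (59 + 35)
= 59 / 94
= 0.6277
= 62.8%

62.8


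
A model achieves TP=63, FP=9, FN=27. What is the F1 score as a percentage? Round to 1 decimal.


Precision = TP / (TP + FP) = 63 / 72 = 0.875
Recall = TP / (TP + FN) = 63 / 90 = 0.7
F1 = 2 * P * R / (P + R)
= 2 * 0.875 * 0.7 / (0.875 + 0.7)
= 1.225 / 1.575
= 0.7778
As percentage: 77.8%

77.8


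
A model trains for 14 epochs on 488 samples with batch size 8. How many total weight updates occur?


Iterations per epoch = 488 / 8 = 61
Total updates = iterations_per_epoch * epochs
= 61 * 14
= 854

854


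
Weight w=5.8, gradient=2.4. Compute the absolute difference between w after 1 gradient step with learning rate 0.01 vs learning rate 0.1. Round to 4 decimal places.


With lr=0.01: w_new = 5.8 - 0.01 * 2.4 = 5.776
With lr=0.1: w_new = 5.8 - 0.1 * 2.4 = 5.56
Absolute difference = |5.776 - 5.56|
= 0.2160

0.2160


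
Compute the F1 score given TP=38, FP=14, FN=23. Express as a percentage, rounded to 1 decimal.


Precision = TP / (TP + FP) = 38 / 52 = 0.7308
Recall = TP / (TP + FN) = 38 / 61 = 0.623
F1 = 2 * P * R / (P + R)
= 2 * 0.7308 * 0.623 / (0.7308 + 0.623)
= 0.9105 / 1.3537
= 0.6726
As percentage: 67.3%

67.3


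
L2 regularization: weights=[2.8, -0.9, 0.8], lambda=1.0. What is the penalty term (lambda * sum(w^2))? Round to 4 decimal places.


Squaring each weight:
2.8^2 = 7.84
(-0.9)^2 = 0.81
0.8^2 = 0.64
Sum of squares = 9.29
Penalty = 1.0 * 9.29 = 9.2900

9.2900


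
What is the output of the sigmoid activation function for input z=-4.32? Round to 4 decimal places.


sigmoid(z) = 1 / (1 + exp(-z))
exp(-(-4.32)) = exp(4.32) = 75.1886
1 + 75.1886 = 76.1886
1 / 76.1886 = 0.0131

0.0131


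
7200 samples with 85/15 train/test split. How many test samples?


Train samples = 7200 * 85% = 6120
Test samples = 7200 - 6120
= 1080

1080


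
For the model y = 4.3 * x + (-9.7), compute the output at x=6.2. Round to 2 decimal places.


y = 4.3 * 6.2 + (-9.7)
= 26.66 + (-9.7)
= 16.96

16.96


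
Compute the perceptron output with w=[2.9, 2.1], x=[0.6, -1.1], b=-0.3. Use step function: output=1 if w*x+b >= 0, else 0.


z = w . x + b
= 2.9*0.6 + 2.1*-1.1 + -0.3
= 1.74 + -2.31 + -0.3
= -0.57 + -0.3
= -0.87
Since z = -0.87 < 0, output = 0

0


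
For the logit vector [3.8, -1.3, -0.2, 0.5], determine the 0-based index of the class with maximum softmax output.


Softmax is a monotonic transformation, so it preserves the argmax.
We need to find the index of the maximum logit.
Index 0: 3.8
Index 1: -1.3
Index 2: -0.2
Index 3: 0.5
Maximum logit = 3.8 at index 0

0


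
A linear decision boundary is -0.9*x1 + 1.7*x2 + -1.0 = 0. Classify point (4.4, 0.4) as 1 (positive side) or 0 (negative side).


Compute -0.9 * 4.4 + 1.7 * 0.4 + -1.0
= -3.96 + 0.68 + -1.0
= -4.28
Since -4.28 < 0, the point is on the negative side.

0


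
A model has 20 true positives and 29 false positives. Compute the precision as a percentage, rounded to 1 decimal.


Precision = TP / (TP + FP) * 100
= 20 / (20 + 29)
= 20 / 49
= 0.4082
= 40.8%

40.8


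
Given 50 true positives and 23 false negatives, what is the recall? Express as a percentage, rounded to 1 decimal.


Recall = TP / (TP + FN) * 100
= 50 / (50 + 23)
= 50 / 73
= 0.6849
= 68.5%

68.5


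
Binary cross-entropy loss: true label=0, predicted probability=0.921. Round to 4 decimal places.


For y=0: Loss = -log(1-p)
= -log(1 - 0.921)
= -log(0.079)
= -(-2.5383)
= 2.5383

2.5383


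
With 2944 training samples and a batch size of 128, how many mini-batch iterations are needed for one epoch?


Iterations per epoch = dataset_size / batch_size
= 2944 / 128
= 23

23


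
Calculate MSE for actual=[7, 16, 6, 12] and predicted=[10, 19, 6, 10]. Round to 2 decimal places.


Differences: [-3, -3, 0, 2]
Squared errors: [9, 9, 0, 4]
Sum of squared errors = 22
MSE = 22 / 4 = 5.50

5.50


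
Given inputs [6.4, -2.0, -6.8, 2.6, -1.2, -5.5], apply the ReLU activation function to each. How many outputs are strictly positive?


ReLU(x) = max(0, x) for each element:
ReLU(6.4) = 6.4
ReLU(-2.0) = 0
ReLU(-6.8) = 0
ReLU(2.6) = 2.6
ReLU(-1.2) = 0
ReLU(-5.5) = 0
Active neurons (>0): 2

2


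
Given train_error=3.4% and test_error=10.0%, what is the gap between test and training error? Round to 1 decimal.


Generalization gap = test_error - train_error
= 10.0 - 3.4
= 6.6%
A moderate gap.

6.6


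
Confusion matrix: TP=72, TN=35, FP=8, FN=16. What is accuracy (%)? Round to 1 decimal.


Accuracy = (TP + TN) / (TP + TN + FP + FN) * 100
= (72 + 35) / (72 + 35 + 8 + 16)
= 107 / 131
= 0.8168
= 81.7%

81.7


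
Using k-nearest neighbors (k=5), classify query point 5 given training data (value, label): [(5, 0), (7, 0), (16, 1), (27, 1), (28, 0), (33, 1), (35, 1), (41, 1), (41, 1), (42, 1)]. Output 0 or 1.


Distances from query 5:
Point 5 (class 0): distance = 0
Point 7 (class 0): distance = 2
Point 16 (class 1): distance = 11
Point 27 (class 1): distance = 22
Point 28 (class 0): distance = 23
K=5 nearest neighbors: classes = [0, 0, 1, 1, 0]
Votes for class 1: 2 / 5
Majority vote => class 0

0


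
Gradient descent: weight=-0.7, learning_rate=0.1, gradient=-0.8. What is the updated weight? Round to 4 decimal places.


w_new = w_old - lr * gradient
= -0.7 - 0.1 * -0.8
= -0.7 - (-0.08)
= -0.6200

-0.6200


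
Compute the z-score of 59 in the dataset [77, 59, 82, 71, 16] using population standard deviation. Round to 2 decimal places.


Mean = (77 + 59 + 82 + 71 + 16) / 5 = 61.0
Variance = sum((x_i - mean)^2) / n = 565.2
Std = sqrt(565.2) = 23.7739
Z = (x - mean) / std
= (59 - 61.0) / 23.7739
= -2.0 / 23.7739
= -0.08

-0.08


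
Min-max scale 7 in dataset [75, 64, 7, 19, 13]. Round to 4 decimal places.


Min = 7, Max = 75
Range = 75 - 7 = 68
Scaled = (x - min) / (max - min)
= (7 - 7) / 68
= 0 / 68
= 0.0000

0.0000


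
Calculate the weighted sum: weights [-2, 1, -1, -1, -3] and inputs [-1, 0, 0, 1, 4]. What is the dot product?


Element-wise products:
-2 * -1 = 2
1 * 0 = 0
-1 * 0 = 0
-1 * 1 = -1
-3 * 4 = -12
Sum = 2 + 0 + 0 + -1 + -12
= -11

-11


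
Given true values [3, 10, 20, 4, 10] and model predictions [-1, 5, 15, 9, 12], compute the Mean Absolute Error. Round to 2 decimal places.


Absolute errors: [4, 5, 5, 5, 2]
Sum of absolute errors = 21
MAE = 21 / 5 = 4.20

4.20


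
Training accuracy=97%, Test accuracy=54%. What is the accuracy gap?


Gap = train_accuracy - test_accuracy
= 97 - 54
= 43%
This large gap strongly indicates overfitting.

43


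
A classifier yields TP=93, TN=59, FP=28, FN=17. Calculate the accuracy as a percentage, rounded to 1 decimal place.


Accuracy = (TP + TN) / (TP + TN + FP + FN) * 100
= (93 + 59) / (93 + 59 + 28 + 17)
= 152 / 197
= 0.7716
= 77.2%

77.2


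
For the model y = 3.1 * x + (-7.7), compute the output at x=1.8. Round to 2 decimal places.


y = 3.1 * 1.8 + (-7.7)
= 5.58 + (-7.7)
= -2.12

-2.12


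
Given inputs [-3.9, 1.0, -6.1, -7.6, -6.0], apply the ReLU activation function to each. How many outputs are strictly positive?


ReLU(x) = max(0, x) for each element:
ReLU(-3.9) = 0
ReLU(1.0) = 1.0
ReLU(-6.1) = 0
ReLU(-7.6) = 0
ReLU(-6.0) = 0
Active neurons (>0): 1

1


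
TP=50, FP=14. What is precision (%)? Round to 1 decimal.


Precision = TP / (TP + FP) * 100
= 50 / (50 + 14)
= 50 / 64
= 0.7812
= 78.1%

78.1


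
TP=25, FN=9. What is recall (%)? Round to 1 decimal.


Recall = TP / (TP + FN) * 100
= 25 / (25 + 9)
= 25 / 34
= 0.7353
= 73.5%

73.5


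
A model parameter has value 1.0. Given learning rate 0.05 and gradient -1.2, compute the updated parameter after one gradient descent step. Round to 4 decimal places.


w_new = w_old - lr * gradient
= 1.0 - 0.05 * -1.2
= 1.0 - (-0.06)
= 1.0600

1.0600


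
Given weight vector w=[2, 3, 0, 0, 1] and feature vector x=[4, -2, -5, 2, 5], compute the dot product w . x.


Element-wise products:
2 * 4 = 8
3 * -2 = -6
0 * -5 = 0
0 * 2 = 0
1 * 5 = 5
Sum = 8 + -6 + 0 + 0 + 5
= 7

7


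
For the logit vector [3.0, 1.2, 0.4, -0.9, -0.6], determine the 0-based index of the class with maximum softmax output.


Softmax is a monotonic transformation, so it preserves the argmax.
We need to find the index of the maximum logit.
Index 0: 3.0
Index 1: 1.2
Index 2: 0.4
Index 3: -0.9
Index 4: -0.6
Maximum logit = 3.0 at index 0

0


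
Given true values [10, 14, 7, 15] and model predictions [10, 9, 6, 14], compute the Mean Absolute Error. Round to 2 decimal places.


Absolute errors: [0, 5, 1, 1]
Sum of absolute errors = 7
MAE = 7 / 4 = 1.75

1.75


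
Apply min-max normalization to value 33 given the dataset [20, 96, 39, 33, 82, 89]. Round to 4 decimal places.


Min = 20, Max = 96
Range = 96 - 20 = 76
Scaled = (x - min) / (max - min)
= (33 - 20) / 76
= 13 / 76
= 0.1711

0.1711


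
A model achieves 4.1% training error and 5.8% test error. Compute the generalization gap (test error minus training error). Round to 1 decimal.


Generalization gap = test_error - train_error
= 5.8 - 4.1
= 1.7%
A small gap suggests good generalization.

1.7


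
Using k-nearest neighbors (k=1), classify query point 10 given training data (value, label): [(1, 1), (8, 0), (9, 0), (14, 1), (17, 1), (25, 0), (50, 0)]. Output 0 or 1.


Distances from query 10:
Point 9 (class 0): distance = 1
K=1 nearest neighbors: classes = [0]
Votes for class 1: 0 / 1
Majority vote => class 0

0
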